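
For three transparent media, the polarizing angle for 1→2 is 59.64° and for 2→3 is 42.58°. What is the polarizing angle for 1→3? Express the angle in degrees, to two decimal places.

tan θ_B(1→2) = n₂/n₁ = tan 59.64° = 1.7072.
tan θ_B(2→3) = n₃/n₂ = tan 42.58° = 0.9189.
n₃/n₁ = 1.5687. Then tan θ_B(1→3) = n₃/n₁, so θ_B(1→3) = arctan(1.5687) = 57.48°.

θ_B ≈ 57.48°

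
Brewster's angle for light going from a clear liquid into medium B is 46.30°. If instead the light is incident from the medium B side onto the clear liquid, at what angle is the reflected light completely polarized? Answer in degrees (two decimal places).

tan θ_B' = n₁/n₂ = 1/tan θ_B, so θ_B' = 90° − θ_B.
θ_B' = 90° − 46.30° = 43.70°.

θ_B' ≈ 43.70°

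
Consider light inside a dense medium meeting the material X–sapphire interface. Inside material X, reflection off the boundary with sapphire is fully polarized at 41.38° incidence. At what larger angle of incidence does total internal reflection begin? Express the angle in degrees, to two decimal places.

n₂/n₁ = tan 41.38° = 0.8810; the critical angle satisfies sin θ_c = n₂/n₁.
θ_c = arcsin(0.8810) = 61.76°.

θ_c ≈ 61.76°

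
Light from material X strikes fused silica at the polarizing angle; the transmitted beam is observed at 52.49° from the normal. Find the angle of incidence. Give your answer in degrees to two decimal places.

Since the reflected and refracted rays are at right angles at the polarizing angle, θ_B + θ_t = 90°.
So θ_B = 90° − θ_t = 90° − 52.49° = 37.51°.

θ_B ≈ 37.51°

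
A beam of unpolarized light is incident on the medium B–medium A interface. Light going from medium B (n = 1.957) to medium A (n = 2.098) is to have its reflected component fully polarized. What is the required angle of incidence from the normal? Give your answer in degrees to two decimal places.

Here n₂/n₁ = 2.098/1.957 = 1.0720, and Brewster's law gives tan θ_B = n₂/n₁. Taking the arctangent, θ_B = 46.99°.

θ_B ≈ 46.99°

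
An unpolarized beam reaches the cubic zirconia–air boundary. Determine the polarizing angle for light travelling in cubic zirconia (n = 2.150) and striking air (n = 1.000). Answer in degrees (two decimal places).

At Brewster's angle the reflected and refracted rays are perpendicular, which with Snell's law gives tan θ_B = n₂/n₁.
Here n₂/n₁ = 1.000/2.150 = 0.4651, and Brewster's law gives tan θ_B = n₂/n₁.
θ_B = arctan(0.4651) = 24.94°.

θ_B ≈ 24.94°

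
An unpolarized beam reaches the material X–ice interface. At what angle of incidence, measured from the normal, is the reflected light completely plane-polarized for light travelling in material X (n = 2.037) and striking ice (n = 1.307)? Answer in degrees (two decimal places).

θ_B ≈ 32.69°

tan θ_B = n₂/n₁ = 1.307/2.037 = 0.6416.
θ_B = arctan(0.6416) = 32.69°.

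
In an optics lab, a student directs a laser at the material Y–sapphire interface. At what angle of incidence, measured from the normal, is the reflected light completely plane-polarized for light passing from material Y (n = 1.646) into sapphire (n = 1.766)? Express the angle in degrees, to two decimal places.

At Brewster's angle the reflected and refracted rays are perpendicular, which with Snell's law gives tan θ_B = n₂/n₁.
tan θ_B = n₂/n₁ = 1.766/1.646 = 1.0729. Taking the arctangent, θ_B = 47.01°.

θ_B ≈ 47.01°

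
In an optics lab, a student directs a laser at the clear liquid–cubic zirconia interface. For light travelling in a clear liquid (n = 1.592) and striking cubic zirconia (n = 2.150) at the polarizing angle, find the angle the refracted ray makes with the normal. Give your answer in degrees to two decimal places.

θ_t ≈ 36.52°

θ_B = arctan(n₂/n₁) = arctan(2.150/1.592) = 53.48°.
At Brewster's angle the reflected and refracted rays are perpendicular, so θ_t = 90° − θ_B = 90° − 53.48° = 36.52°.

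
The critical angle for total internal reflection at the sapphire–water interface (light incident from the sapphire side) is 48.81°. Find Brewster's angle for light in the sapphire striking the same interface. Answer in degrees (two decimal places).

θ_B ≈ 36.96°

At the critical angle sin θ_c = n₂/n₁, giving n₂/n₁ = sin 48.81° = 0.7525.
Then tan θ_B = n₂/n₁ = 0.7525, so θ_B = arctan 0.7525 = 36.96°.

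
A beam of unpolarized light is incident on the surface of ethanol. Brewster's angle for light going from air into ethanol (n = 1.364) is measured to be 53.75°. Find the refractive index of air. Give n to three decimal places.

n ≈ 1.000

At Brewster's angle, tan θ_B = n₂/n₁ with n₁ on the incident side (air) and n₂ on the transmitted side (ethanol).
n₁ = n₂ / tan θ_B = 1.364 / tan 53.75° = 1.000.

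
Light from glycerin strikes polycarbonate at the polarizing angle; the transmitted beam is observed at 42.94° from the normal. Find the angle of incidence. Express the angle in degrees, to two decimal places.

θ_B ≈ 47.06°

Since the reflected and refracted rays are at right angles at the polarizing angle, θ_B + θ_t = 90°.
θ_B = 90° − 42.94° = 47.06°.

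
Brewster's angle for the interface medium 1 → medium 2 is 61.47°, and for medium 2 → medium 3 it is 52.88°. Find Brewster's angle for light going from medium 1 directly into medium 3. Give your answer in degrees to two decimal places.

θ_B ≈ 67.64°

Each Brewster angle gives a ratio: n₂/n₁ = tan 61.47° = 1.8395, n₃/n₂ = tan 52.88° = 1.3213.
Multiplying, n₃/n₁ = 1.8395 × 1.3213 = 2.4305, and θ_B(1→3) = arctan 2.4305 = 67.64°.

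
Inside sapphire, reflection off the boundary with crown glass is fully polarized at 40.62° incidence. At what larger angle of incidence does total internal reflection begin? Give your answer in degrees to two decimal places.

tan θ_B = n₂/n₁ = tan 40.62° = 0.8577.
Total internal reflection: sin θ_c = n₂/n₁ = 0.8577.
θ_c = arcsin(0.8577) = 59.06°.

θ_c ≈ 59.06°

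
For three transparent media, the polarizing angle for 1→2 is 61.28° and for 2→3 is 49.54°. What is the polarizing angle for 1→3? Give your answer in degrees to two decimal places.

θ_B ≈ 64.95°

tan θ_B(1→2) = n₂/n₁ = tan 61.28° = 1.8250.
tan θ_B(2→3) = n₃/n₂ = tan 49.54° = 1.1725.
Multiplying, n₃/n₁ = 1.8250 × 1.1725 = 2.1399, and θ_B(1→3) = arctan 2.1399 = 64.95°.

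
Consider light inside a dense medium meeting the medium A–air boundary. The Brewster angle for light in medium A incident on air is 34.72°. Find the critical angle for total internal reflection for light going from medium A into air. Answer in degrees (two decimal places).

n₂/n₁ = tan 34.72° = 0.6929; the critical angle satisfies sin θ_c = n₂/n₁.
θ_c = arcsin(0.6929) = 43.86°.

θ_c ≈ 43.86°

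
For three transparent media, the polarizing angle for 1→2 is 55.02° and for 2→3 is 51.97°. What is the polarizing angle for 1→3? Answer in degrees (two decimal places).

θ_B ≈ 61.31°

Each Brewster angle gives a ratio: n₂/n₁ = tan 55.02° = 1.4292, n₃/n₂ = tan 51.97° = 1.2786.
n₃/n₁ = 1.8273. Then tan θ_B(1→3) = n₃/n₁, so θ_B(1→3) = arctan(1.8273) = 61.31°.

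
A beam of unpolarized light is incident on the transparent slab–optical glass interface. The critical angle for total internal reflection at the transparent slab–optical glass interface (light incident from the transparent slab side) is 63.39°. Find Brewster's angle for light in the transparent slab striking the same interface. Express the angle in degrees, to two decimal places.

At the critical angle sin θ_c = n₂/n₁, giving n₂/n₁ = sin 63.39° = 0.8941.
Then tan θ_B = n₂/n₁ = 0.8941, so θ_B = arctan 0.8941 = 41.80°.

θ_B ≈ 41.80°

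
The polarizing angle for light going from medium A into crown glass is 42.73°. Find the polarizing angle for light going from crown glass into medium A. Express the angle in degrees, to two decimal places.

θ_B' ≈ 47.27°

tan θ_B' = n₁/n₂ = 1/tan θ_B, so θ_B' = 90° − θ_B.
θ_B' = 90° − 42.73° = 47.27°.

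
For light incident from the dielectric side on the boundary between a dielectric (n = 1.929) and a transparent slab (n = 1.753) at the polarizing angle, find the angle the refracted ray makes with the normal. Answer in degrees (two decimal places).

θ_t ≈ 47.74°

θ_B = arctan(n₂/n₁) = arctan(1.753/1.929) = 42.26°.
Since θ_B + θ_t = 90° at Brewster incidence, θ_t = 90° − 42.26° = 47.74°.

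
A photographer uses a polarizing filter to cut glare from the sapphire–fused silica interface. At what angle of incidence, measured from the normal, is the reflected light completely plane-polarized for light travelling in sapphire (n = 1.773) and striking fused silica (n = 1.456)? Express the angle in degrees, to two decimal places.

θ_B ≈ 39.39°

At Brewster's angle the reflected and refracted rays are perpendicular, which with Snell's law gives tan θ_B = n₂/n₁.
tan θ_B = n₂/n₁ = 1.456/1.773 = 0.8212.
θ_B = arctan(0.8212) = 39.39°.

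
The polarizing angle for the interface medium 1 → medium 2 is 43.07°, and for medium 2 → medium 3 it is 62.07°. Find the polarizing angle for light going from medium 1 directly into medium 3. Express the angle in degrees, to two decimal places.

θ_B ≈ 60.44°

tan θ_B(1→2) = n₂/n₁ = tan 43.07° = 0.9348.
tan θ_B(2→3) = n₃/n₂ = tan 62.07° = 1.8863.
Multiplying, n₃/n₁ = 0.9348 × 1.8863 = 1.7633, and θ_B(1→3) = arctan 1.7633 = 60.44°.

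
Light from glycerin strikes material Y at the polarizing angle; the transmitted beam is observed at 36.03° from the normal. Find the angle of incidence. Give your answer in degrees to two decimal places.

θ_B ≈ 53.97°

Since the reflected and refracted rays are at right angles at the polarizing angle, θ_B + θ_t = 90°.
So θ_B = 90° − θ_t = 90° − 36.03° = 53.97°.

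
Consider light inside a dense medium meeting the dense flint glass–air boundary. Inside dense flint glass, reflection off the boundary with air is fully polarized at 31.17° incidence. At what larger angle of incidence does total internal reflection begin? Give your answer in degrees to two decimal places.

θ_c ≈ 37.22°

tan θ_B = n₂/n₁ = tan 31.17° = 0.6049.
Total internal reflection: sin θ_c = n₂/n₁ = 0.6049.
θ_c = arcsin(0.6049) = 37.22°.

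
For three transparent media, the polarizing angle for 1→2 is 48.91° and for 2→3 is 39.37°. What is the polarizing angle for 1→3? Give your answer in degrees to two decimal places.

θ_B ≈ 43.26°

tan θ_B(1→2) = n₂/n₁ = tan 48.91° = 1.1467.
tan θ_B(2→3) = n₃/n₂ = tan 39.37° = 0.8205.
Multiplying, n₃/n₁ = 1.1467 × 0.8205 = 0.9409, and θ_B(1→3) = arctan 0.9409 = 43.26°.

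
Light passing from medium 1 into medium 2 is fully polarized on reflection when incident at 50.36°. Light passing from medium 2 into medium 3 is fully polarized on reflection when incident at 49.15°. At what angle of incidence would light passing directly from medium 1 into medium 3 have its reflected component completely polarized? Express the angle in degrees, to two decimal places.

θ_B ≈ 54.38°

n₂/n₁ = tan 50.36° = 1.2071 and n₃/n₂ = tan 49.15° = 1.1565.
So n₃/n₁ = (n₂/n₁)(n₃/n₂) = 1.2071 × 1.1565 = 1.3959.
θ_B(1→3) = arctan(1.3959) = 54.38°.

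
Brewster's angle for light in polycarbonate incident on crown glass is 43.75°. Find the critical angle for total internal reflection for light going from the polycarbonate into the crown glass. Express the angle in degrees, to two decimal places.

θ_c ≈ 73.19°

From Brewster, n₂/n₁ = tan θ_B = tan 43.75° = 0.9573.
Then sin θ_c = n₂/n₁ = 0.9573, so θ_c = arcsin 0.9573 = 73.19°.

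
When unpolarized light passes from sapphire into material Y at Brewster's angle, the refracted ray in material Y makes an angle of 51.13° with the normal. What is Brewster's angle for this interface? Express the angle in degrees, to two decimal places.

At Brewster's angle the reflected and refracted rays are perpendicular, so θ_B + θ_t = 90°.
θ_B = 90° − 51.13° = 38.87°.

θ_B ≈ 38.87°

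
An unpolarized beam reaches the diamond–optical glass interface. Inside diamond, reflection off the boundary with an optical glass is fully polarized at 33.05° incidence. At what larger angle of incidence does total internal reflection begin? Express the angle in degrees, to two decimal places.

θ_c ≈ 40.59°

From Brewster, n₂/n₁ = tan θ_B = tan 33.05° = 0.6506.
Then sin θ_c = n₂/n₁ = 0.6506, so θ_c = arcsin 0.6506 = 40.59°.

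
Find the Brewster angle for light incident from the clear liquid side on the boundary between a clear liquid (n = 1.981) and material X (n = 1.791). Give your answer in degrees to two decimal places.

θ_B ≈ 42.12°

The reflected p-component vanishes when tan θ_B = n₂/n₁.
tan θ_B = n₂/n₁ = 1.791/1.981 = 0.9041.
So θ_B = arctan 0.9041 = 42.12°.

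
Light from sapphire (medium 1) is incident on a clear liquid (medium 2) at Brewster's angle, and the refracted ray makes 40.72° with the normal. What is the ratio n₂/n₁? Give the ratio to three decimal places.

n₂/n₁ ≈ 1.162

θ_B + θ_t = 90°, so θ_B = 90° − 40.72° = 49.28°.
Then n₂/n₁ = tan θ_B = tan 49.28° = 1.162.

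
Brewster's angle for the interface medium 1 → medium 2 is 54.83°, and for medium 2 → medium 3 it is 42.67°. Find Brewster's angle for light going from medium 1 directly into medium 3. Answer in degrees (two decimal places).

tan θ_B(1→2) = n₂/n₁ = tan 54.83° = 1.4192.
tan θ_B(2→3) = n₃/n₂ = tan 42.67° = 0.9218.
So n₃/n₁ = (n₂/n₁)(n₃/n₂) = 1.4192 × 0.9218 = 1.3082.
θ_B(1→3) = arctan(1.3082) = 52.61°.

θ_B ≈ 52.61°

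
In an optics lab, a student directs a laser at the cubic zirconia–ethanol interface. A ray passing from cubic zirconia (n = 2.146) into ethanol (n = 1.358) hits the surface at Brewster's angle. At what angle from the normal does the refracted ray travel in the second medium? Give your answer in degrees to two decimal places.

θ_t ≈ 57.67°

θ_B = arctan(n₂/n₁) = arctan(1.358/2.146) = 32.33°.
Since θ_B + θ_t = 90° at Brewster incidence, θ_t = 90° − 32.33° = 57.67°.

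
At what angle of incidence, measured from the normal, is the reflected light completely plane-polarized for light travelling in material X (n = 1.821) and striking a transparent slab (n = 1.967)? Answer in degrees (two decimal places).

Brewster's condition: tan θ_B = n₂/n₁ = 1.967/1.821 = 1.0802. Taking the arctangent, θ_B = 47.21°.

θ_B ≈ 47.21°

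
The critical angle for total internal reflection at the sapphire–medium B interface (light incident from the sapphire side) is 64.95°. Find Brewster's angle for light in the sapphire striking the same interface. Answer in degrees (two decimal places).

sin θ_c = n₂/n₁, so n₂/n₁ = sin 64.95° = 0.9059.
Brewster: tan θ_B = n₂/n₁ = 0.9059.
θ_B = arctan(0.9059) = 42.17°.

θ_B ≈ 42.17°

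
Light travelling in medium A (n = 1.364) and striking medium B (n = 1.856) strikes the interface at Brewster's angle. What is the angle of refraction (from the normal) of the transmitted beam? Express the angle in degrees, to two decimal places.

tan θ_B = n₂/n₁ = 1.856/1.364 = 1.3607, so θ_B = 53.69°.
At Brewster's angle the reflected and refracted rays are perpendicular, so θ_t = 90° − θ_B = 90° − 53.69° = 36.31°.

θ_t ≈ 36.31°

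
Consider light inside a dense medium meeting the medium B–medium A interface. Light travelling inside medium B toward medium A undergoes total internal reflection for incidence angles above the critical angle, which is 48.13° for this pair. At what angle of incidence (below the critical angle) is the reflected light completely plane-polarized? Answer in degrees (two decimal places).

θ_B ≈ 36.67°

At the critical angle sin θ_c = n₂/n₁, giving n₂/n₁ = sin 48.13° = 0.7447.
Then tan θ_B = n₂/n₁ = 0.7447, so θ_B = arctan 0.7447 = 36.67°.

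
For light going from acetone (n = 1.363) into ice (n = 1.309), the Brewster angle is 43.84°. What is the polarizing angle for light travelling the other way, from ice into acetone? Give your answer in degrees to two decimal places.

θ_B' ≈ 46.16°

tan θ_B' = n₁/n₂ = 1/tan θ_B, so θ_B' = 90° − θ_B.
θ_B' = 90° − 43.84° = 46.16°.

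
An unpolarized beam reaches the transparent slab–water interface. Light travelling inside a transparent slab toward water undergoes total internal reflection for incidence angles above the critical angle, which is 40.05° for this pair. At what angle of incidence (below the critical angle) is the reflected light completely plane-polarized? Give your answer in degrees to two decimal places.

θ_B ≈ 32.76°

sin θ_c = n₂/n₁, so n₂/n₁ = sin 40.05° = 0.6435.
Brewster: tan θ_B = n₂/n₁ = 0.6435.
θ_B = arctan(0.6435) = 32.76°.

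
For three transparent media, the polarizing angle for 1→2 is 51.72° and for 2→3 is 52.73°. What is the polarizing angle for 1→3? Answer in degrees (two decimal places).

tan θ_B(1→2) = n₂/n₁ = tan 51.72° = 1.2671.
tan θ_B(2→3) = n₃/n₂ = tan 52.73° = 1.3141.
So n₃/n₁ = (n₂/n₁)(n₃/n₂) = 1.2671 × 1.3141 = 1.6652.
θ_B(1→3) = arctan(1.6652) = 59.01°.

θ_B ≈ 59.01°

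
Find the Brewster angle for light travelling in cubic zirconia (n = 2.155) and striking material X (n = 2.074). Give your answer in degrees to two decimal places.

θ_B ≈ 43.90°

At Brewster's angle the reflected and refracted rays are perpendicular, which with Snell's law gives tan θ_B = n₂/n₁.
Brewster's condition: tan θ_B = n₂/n₁ = 2.074/2.155 = 0.9624. Taking the arctangent, θ_B = 43.90°.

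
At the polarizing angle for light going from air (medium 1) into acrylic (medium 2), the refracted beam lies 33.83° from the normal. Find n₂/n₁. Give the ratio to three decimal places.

At Brewster incidence θ_B = 90° − θ_t = 90° − 33.83° = 56.17°.
tan θ_B = n₂/n₁, so n₂/n₁ = tan 56.17° = 1.492.

n₂/n₁ ≈ 1.492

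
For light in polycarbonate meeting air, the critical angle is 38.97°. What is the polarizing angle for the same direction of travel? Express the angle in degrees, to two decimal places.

sin θ_c = n₂/n₁, so n₂/n₁ = sin 38.97° = 0.6289.
Brewster: tan θ_B = n₂/n₁ = 0.6289.
θ_B = arctan(0.6289) = 32.17°.

θ_B ≈ 32.17°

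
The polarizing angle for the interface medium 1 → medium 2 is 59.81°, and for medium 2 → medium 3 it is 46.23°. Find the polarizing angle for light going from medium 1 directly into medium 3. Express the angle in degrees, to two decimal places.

θ_B ≈ 60.87°

Each Brewster angle gives a ratio: n₂/n₁ = tan 59.81° = 1.7189, n₃/n₂ = tan 46.23° = 1.0439.
n₃/n₁ = 1.7943. Then tan θ_B(1→3) = n₃/n₁, so θ_B(1→3) = arctan(1.7943) = 60.87°.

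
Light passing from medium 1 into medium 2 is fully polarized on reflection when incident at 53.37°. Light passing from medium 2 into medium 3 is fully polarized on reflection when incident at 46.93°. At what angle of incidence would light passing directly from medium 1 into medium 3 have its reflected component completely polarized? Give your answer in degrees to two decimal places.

n₂/n₁ = tan 53.37° = 1.3450 and n₃/n₂ = tan 46.93° = 1.0697.
So n₃/n₁ = (n₂/n₁)(n₃/n₂) = 1.3450 × 1.0697 = 1.4388.
θ_B(1→3) = arctan(1.4388) = 55.20°.

θ_B ≈ 55.20°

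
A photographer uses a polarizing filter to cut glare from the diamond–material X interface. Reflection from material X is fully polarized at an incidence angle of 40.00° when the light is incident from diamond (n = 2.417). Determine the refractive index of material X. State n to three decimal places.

Full polarization of the reflected beam means tan θ_B = n₂/n₁, where n₁ is the incident medium (diamond).
n₂ = n₁ tan θ_B = 2.417 × tan 40.00° = 2.028.

n ≈ 2.028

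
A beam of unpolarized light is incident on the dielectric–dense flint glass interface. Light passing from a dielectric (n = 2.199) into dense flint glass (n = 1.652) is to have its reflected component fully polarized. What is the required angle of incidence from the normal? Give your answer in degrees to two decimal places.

θ_B ≈ 36.92°

At Brewster's angle the reflected and refracted rays are perpendicular, which with Snell's law gives tan θ_B = n₂/n₁.
Here n₂/n₁ = 1.652/2.199 = 0.7513, and Brewster's law gives tan θ_B = n₂/n₁. Taking the arctangent, θ_B = 36.92°.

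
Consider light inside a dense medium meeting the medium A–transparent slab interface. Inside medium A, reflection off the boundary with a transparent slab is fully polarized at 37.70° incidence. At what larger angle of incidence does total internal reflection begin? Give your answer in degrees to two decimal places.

θ_c ≈ 50.61°

n₂/n₁ = tan 37.70° = 0.7729; the critical angle satisfies sin θ_c = n₂/n₁.
θ_c = arcsin(0.7729) = 50.61°.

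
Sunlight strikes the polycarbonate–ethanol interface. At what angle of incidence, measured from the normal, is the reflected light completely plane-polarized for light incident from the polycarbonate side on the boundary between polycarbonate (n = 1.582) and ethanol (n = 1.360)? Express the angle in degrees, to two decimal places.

θ_B ≈ 40.68°

Brewster's condition: tan θ_B = n₂/n₁ = 1.360/1.582 = 0.8597. Taking the arctangent, θ_B = 40.68°.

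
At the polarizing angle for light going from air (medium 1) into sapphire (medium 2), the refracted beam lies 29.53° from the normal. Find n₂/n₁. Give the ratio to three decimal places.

n₂/n₁ ≈ 1.765

At Brewster incidence θ_B = 90° − θ_t = 90° − 29.53° = 60.47°.
tan θ_B = n₂/n₁, so n₂/n₁ = tan 60.47° = 1.765.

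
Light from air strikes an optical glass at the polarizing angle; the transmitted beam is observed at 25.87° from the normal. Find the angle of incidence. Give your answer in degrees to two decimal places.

θ_B ≈ 64.13°

At Brewster's angle the reflected and refracted rays are perpendicular, so θ_B + θ_t = 90°.
θ_B = 90° − 25.87° = 64.13°.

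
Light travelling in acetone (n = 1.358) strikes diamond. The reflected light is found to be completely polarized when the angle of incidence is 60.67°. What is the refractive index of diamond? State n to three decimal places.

n ≈ 2.417

Full polarization of the reflected beam means tan θ_B = n₂/n₁, where n₁ is the incident medium (acetone).
n₂ = n₁ tan θ_B = 1.358 × tan 60.67° = 2.417.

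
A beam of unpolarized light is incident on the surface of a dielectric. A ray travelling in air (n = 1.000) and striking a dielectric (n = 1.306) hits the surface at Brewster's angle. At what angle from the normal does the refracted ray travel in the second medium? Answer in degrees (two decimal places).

θ_t ≈ 37.44°

First find Brewster's angle: tan θ_B = 1.306/1.000 = 1.3060, giving θ_B = 52.56°.
Since θ_B + θ_t = 90° at Brewster incidence, θ_t = 90° − 52.56° = 37.44°.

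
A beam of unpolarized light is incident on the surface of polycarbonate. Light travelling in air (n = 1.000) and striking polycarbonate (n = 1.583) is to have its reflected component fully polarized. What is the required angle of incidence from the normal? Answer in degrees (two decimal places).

At Brewster's angle the reflected and refracted rays are perpendicular, which with Snell's law gives tan θ_B = n₂/n₁.
tan θ_B = n₂/n₁ = 1.583/1.000 = 1.5830.
So θ_B = arctan 1.5830 = 57.72°.

θ_B ≈ 57.72°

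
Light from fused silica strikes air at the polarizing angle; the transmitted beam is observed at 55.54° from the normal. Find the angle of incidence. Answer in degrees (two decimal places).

θ_B ≈ 34.46°

At Brewster's angle the reflected and refracted rays are perpendicular, so θ_B + θ_t = 90°.
θ_B = 90° − 55.54° = 34.46°.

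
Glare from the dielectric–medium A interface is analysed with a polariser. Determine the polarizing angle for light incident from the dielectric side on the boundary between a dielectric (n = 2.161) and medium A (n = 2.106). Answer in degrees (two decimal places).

θ_B ≈ 44.26°

Brewster's condition: tan θ_B = n₂/n₁ = 2.106/2.161 = 0.9745.
So θ_B = arctan 0.9745 = 44.26°.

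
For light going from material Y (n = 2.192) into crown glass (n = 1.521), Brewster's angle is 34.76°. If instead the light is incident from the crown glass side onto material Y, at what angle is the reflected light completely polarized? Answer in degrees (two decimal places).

tan θ_B' = n₁/n₂ = 1/tan θ_B, so θ_B' = 90° − θ_B.
θ_B' = 90° − 34.76° = 55.24°.

θ_B' ≈ 55.24°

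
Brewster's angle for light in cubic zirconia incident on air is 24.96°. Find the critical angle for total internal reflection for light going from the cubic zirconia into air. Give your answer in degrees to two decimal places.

From Brewster, n₂/n₁ = tan θ_B = tan 24.96° = 0.4655.
Then sin θ_c = n₂/n₁ = 0.4655, so θ_c = arcsin 0.4655 = 27.74°.

θ_c ≈ 27.74°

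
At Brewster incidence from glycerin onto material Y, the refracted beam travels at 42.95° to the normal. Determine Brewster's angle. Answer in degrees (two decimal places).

At Brewster's angle the reflected and refracted rays are perpendicular, so θ_B + θ_t = 90°.
θ_B = 90° − 42.95° = 47.05°.

θ_B ≈ 47.05°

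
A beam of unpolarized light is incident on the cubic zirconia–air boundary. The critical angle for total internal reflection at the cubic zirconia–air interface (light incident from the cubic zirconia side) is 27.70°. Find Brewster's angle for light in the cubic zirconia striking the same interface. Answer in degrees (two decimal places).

θ_B ≈ 24.93°

At the critical angle sin θ_c = n₂/n₁, giving n₂/n₁ = sin 27.70° = 0.4648.
Then tan θ_B = n₂/n₁ = 0.4648, so θ_B = arctan 0.4648 = 24.93°.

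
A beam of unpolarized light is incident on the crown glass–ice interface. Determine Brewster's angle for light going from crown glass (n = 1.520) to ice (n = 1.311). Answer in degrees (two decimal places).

At Brewster's angle the reflected and refracted rays are perpendicular, which with Snell's law gives tan θ_B = n₂/n₁.
tan θ_B = n₂/n₁ = 1.311/1.520 = 0.8625.
θ_B = arctan(0.8625) = 40.78°.

θ_B ≈ 40.78°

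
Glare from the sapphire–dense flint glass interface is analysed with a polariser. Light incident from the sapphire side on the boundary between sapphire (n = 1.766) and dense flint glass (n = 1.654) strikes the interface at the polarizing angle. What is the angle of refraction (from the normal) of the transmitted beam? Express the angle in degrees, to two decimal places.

First find Brewster's angle: tan θ_B = 1.654/1.766 = 0.9366, giving θ_B = 43.12°.
The refracted ray is perpendicular to the reflected ray, so θ_t = 90° − θ_B = 46.88°.

θ_t ≈ 46.88°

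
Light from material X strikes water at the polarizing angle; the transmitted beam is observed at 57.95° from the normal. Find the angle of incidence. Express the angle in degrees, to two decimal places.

θ_B ≈ 32.05°

Since the reflected and refracted rays are at right angles at the polarizing angle, θ_B + θ_t = 90°.
So θ_B = 90° − θ_t = 90° − 57.95° = 32.05°.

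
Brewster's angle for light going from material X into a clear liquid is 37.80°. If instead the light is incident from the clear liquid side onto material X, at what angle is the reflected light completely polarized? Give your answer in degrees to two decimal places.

The two Brewster angles are complementary: θ_B' = 90° − θ_B = 90° − 37.80° = 52.20°.

θ_B' ≈ 52.20°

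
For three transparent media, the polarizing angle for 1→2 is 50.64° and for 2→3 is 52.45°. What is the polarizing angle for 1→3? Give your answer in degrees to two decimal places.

tan θ_B(1→2) = n₂/n₁ = tan 50.64° = 1.2192.
tan θ_B(2→3) = n₃/n₂ = tan 52.45° = 1.3009.
Multiplying, n₃/n₁ = 1.2192 × 1.3009 = 1.5860, and θ_B(1→3) = arctan 1.5860 = 57.77°.

θ_B ≈ 57.77°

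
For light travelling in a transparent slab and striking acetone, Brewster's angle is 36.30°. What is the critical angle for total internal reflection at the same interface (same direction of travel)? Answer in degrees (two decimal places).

θ_c ≈ 47.27°

From Brewster, n₂/n₁ = tan θ_B = tan 36.30° = 0.7346.
Then sin θ_c = n₂/n₁ = 0.7346, so θ_c = arcsin 0.7346 = 47.27°.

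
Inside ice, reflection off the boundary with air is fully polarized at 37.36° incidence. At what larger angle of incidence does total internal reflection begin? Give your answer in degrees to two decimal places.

n₂/n₁ = tan 37.36° = 0.7635; the critical angle satisfies sin θ_c = n₂/n₁.
θ_c = arcsin(0.7635) = 49.77°.

θ_c ≈ 49.77°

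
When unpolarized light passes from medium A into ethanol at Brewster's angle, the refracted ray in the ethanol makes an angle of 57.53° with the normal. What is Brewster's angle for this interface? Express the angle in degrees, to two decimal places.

At Brewster's angle the reflected and refracted rays are perpendicular, so θ_B + θ_t = 90°.
So θ_B = 90° − θ_t = 90° − 57.53° = 32.47°.

θ_B ≈ 32.47°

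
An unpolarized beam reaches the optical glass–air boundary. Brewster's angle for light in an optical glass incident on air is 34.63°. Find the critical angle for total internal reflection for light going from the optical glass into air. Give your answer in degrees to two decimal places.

n₂/n₁ = tan 34.63° = 0.6906; the critical angle satisfies sin θ_c = n₂/n₁.
θ_c = arcsin(0.6906) = 43.68°.

θ_c ≈ 43.68°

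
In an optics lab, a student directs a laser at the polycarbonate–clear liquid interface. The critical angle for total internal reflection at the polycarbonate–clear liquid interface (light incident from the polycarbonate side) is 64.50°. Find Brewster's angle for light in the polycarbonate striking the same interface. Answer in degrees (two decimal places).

n₂/n₁ = sin θ_c = sin 64.50° = 0.9026.
tan θ_B equals the same ratio, so θ_B = arctan(0.9026) = 42.07°.

θ_B ≈ 42.07°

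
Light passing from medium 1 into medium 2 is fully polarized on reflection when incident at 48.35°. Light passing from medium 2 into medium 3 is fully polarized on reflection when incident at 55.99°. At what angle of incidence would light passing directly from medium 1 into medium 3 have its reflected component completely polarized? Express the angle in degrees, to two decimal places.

θ_B ≈ 59.03°

tan θ_B(1→2) = n₂/n₁ = tan 48.35° = 1.1243.
tan θ_B(2→3) = n₃/n₂ = tan 55.99° = 1.4820.
n₃/n₁ = 1.6663. Then tan θ_B(1→3) = n₃/n₁, so θ_B(1→3) = arctan(1.6663) = 59.03°.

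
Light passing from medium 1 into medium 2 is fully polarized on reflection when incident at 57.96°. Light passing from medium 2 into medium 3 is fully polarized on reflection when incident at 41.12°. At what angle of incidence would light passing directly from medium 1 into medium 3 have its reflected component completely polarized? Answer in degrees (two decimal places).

Each Brewster angle gives a ratio: n₂/n₁ = tan 57.96° = 1.5979, n₃/n₂ = tan 41.12° = 0.8730.
So n₃/n₁ = (n₂/n₁)(n₃/n₂) = 1.5979 × 0.8730 = 1.3949.
θ_B(1→3) = arctan(1.3949) = 54.36°.

θ_B ≈ 54.36°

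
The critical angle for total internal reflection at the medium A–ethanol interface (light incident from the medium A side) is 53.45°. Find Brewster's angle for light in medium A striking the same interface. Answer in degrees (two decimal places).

sin θ_c = n₂/n₁, so n₂/n₁ = sin 53.45° = 0.8033.
Brewster: tan θ_B = n₂/n₁ = 0.8033.
θ_B = arctan(0.8033) = 38.78°.

θ_B ≈ 38.78°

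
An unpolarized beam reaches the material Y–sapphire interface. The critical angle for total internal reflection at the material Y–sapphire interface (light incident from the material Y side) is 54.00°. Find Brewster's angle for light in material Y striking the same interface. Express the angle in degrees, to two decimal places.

θ_B ≈ 38.97°

sin θ_c = n₂/n₁, so n₂/n₁ = sin 54.00° = 0.8090.
Brewster: tan θ_B = n₂/n₁ = 0.8090.
θ_B = arctan(0.8090) = 38.97°.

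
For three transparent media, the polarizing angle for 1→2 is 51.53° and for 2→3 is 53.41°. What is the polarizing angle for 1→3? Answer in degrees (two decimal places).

θ_B ≈ 59.46°

Each Brewster angle gives a ratio: n₂/n₁ = tan 51.53° = 1.2585, n₃/n₂ = tan 53.41° = 1.3470.
Multiplying, n₃/n₁ = 1.2585 × 1.3470 = 1.6952, and θ_B(1→3) = arctan 1.6952 = 59.46°.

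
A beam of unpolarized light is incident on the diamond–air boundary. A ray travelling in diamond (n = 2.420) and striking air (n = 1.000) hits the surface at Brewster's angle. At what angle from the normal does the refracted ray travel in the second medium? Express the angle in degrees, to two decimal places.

tan θ_B = n₂/n₁ = 1.000/2.420 = 0.4132, so θ_B = 22.45°.
Since θ_B + θ_t = 90° at Brewster incidence, θ_t = 90° − 22.45° = 67.55°.

θ_t ≈ 67.55°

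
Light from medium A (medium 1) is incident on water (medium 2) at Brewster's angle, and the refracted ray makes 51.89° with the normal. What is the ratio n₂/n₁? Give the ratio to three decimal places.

At Brewster incidence θ_B = 90° − θ_t = 90° − 51.89° = 38.11°.
Then n₂/n₁ = tan θ_B = tan 38.11° = 0.784.

n₂/n₁ ≈ 0.784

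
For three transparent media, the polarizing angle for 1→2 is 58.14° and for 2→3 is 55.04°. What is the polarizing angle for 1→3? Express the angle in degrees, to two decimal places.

θ_B ≈ 66.51°

tan θ_B(1→2) = n₂/n₁ = tan 58.14° = 1.6091.
tan θ_B(2→3) = n₃/n₂ = tan 55.04° = 1.4303.
Multiplying, n₃/n₁ = 1.6091 × 1.4303 = 2.3014, and θ_B(1→3) = arctan 2.3014 = 66.51°.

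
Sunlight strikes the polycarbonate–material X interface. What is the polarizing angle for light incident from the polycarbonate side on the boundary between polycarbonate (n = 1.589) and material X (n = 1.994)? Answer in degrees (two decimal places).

θ_B ≈ 51.45°

At Brewster's angle the reflected and refracted rays are perpendicular, which with Snell's law gives tan θ_B = n₂/n₁.
Brewster's condition: tan θ_B = n₂/n₁ = 1.994/1.589 = 1.2549.
θ_B = arctan(1.2549) = 51.45°.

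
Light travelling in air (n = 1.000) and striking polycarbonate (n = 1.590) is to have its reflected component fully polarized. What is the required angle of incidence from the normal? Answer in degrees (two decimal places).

θ_B ≈ 57.83°

At Brewster's angle the reflected and refracted rays are perpendicular, which with Snell's law gives tan θ_B = n₂/n₁.
tan θ_B = n₂/n₁ = 1.590/1.000 = 1.5900. Taking the arctangent, θ_B = 57.83°.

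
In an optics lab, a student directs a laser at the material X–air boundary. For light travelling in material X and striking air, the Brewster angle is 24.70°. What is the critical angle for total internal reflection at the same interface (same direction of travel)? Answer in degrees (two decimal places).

θ_c ≈ 27.38°

tan θ_B = n₂/n₁ = tan 24.70° = 0.4599.
Total internal reflection: sin θ_c = n₂/n₁ = 0.4599.
θ_c = arcsin(0.4599) = 27.38°.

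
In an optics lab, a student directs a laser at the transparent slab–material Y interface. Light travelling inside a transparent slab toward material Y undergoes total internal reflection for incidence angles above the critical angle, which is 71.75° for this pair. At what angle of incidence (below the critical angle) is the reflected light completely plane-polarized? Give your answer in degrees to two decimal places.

θ_B ≈ 43.52°

At the critical angle sin θ_c = n₂/n₁, giving n₂/n₁ = sin 71.75° = 0.9497.
Then tan θ_B = n₂/n₁ = 0.9497, so θ_B = arctan 0.9497 = 43.52°.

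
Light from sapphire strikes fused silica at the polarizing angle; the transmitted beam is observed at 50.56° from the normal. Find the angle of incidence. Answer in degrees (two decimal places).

θ_B ≈ 39.44°

At Brewster's angle the reflected and refracted rays are perpendicular, so θ_B + θ_t = 90°.
θ_B = 90° − 50.56° = 39.44°.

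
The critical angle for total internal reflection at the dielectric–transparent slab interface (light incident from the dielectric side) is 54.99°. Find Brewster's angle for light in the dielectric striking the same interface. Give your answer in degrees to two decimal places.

sin θ_c = n₂/n₁, so n₂/n₁ = sin 54.99° = 0.8191.
Brewster: tan θ_B = n₂/n₁ = 0.8191.
θ_B = arctan(0.8191) = 39.32°.

θ_B ≈ 39.32°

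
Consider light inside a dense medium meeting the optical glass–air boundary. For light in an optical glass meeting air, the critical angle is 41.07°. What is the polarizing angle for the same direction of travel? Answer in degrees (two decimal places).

sin θ_c = n₂/n₁, so n₂/n₁ = sin 41.07° = 0.6570.
Brewster: tan θ_B = n₂/n₁ = 0.6570.
θ_B = arctan(0.6570) = 33.30°.

θ_B ≈ 33.30°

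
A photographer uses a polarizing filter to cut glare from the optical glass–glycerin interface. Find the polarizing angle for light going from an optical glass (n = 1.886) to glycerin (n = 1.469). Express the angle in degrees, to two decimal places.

θ_B ≈ 37.91°

Here n₂/n₁ = 1.469/1.886 = 0.7789, and Brewster's law gives tan θ_B = n₂/n₁.
θ_B = arctan(0.7789) = 37.91°.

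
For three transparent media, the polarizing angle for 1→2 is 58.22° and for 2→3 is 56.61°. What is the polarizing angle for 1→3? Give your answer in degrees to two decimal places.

θ_B ≈ 67.79°

Each Brewster angle gives a ratio: n₂/n₁ = tan 58.22° = 1.6141, n₃/n₂ = tan 56.61° = 1.5172.
n₃/n₁ = 2.4488. Then tan θ_B(1→3) = n₃/n₁, so θ_B(1→3) = arctan(2.4488) = 67.79°.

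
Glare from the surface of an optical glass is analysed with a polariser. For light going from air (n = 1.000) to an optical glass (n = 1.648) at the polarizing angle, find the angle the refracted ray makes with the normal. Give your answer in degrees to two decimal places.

θ_t ≈ 31.25°

tan θ_B = n₂/n₁ = 1.648/1.000 = 1.6480, so θ_B = 58.75°.
The refracted ray is perpendicular to the reflected ray, so θ_t = 90° − θ_B = 31.25°.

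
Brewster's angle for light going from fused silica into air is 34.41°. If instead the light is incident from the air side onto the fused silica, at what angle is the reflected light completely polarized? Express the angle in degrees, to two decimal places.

The two Brewster angles are complementary: θ_B' = 90° − θ_B = 90° − 34.41° = 55.59°.

θ_B' ≈ 55.59°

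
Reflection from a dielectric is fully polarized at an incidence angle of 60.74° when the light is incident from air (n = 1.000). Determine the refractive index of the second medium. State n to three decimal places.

n ≈ 1.785

Brewster's law: tan θ_B = n₂/n₁ (light incident in air, refracted into a dielectric).
n₂ = n₁ tan θ_B = 1.000 × tan 60.74° = 1.785.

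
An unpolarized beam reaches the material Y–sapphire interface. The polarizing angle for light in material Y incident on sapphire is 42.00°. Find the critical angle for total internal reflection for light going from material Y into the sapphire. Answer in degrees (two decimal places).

tan θ_B = n₂/n₁ = tan 42.00° = 0.9004.
Total internal reflection: sin θ_c = n₂/n₁ = 0.9004.
θ_c = arcsin(0.9004) = 64.21°.

θ_c ≈ 64.21°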